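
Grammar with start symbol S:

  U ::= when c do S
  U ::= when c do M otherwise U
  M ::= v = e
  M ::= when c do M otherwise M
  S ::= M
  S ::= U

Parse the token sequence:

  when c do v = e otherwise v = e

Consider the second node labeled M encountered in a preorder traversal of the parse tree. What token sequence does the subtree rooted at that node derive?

[S [M when c do [M v = e] otherwise [M v = e]]]

v = e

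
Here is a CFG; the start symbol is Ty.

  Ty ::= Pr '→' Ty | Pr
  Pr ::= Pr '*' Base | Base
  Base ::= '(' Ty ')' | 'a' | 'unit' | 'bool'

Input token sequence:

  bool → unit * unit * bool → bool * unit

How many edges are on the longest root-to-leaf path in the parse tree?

6

[Ty [Pr [Base bool]] → [Ty [Pr [Pr [Pr [Base unit]] * [Base unit]] * [Base bool]] → [Ty [Pr [Pr [Base bool]] * [Base unit]]]]]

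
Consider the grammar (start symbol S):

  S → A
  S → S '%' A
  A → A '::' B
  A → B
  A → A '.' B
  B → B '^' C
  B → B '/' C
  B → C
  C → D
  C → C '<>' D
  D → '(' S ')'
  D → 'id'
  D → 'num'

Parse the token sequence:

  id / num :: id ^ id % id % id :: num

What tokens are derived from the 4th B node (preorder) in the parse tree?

[S [S [S [A [A [B [B [C [D id]]] / [C [D num]]]] :: [B [B [C [D id]]] ^ [C [D id]]]]] % [A [B [C [D id]]]]] % [A [A [B [C [D id]]]] :: [B [C [D num]]]]]

id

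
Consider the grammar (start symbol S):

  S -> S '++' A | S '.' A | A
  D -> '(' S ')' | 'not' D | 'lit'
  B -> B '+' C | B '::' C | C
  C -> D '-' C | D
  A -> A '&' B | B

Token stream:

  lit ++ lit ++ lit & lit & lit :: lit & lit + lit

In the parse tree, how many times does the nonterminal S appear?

3

[S [S [S [A [B [C [D lit]]]]] ++ [A [B [C [D lit]]]]] ++ [A [A [A [A [B [C [D lit]]]] & [B [C [D lit]]]] & [B [B [C [D lit]]] :: [C [D lit]]]] & [B [B [C [D lit]]] + [C [D lit]]]]]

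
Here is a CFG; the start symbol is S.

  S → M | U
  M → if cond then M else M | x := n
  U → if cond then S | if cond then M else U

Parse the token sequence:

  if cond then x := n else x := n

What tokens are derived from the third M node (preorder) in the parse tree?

[S [M if cond then [M x := n] else [M x := n]]]

x := n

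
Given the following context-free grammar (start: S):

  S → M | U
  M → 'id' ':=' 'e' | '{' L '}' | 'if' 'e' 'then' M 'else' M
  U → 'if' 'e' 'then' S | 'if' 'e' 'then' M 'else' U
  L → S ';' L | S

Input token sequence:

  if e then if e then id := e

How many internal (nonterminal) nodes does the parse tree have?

6

[S [U if e then [S [U if e then [S [M id := e]]]]]]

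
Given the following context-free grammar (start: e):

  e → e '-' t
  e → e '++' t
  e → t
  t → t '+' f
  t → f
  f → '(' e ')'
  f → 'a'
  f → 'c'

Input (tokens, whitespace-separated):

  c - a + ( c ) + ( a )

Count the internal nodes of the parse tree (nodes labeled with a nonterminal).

[e [e [t [f c]]] - [t [t [t [f a]] + [f ( [e [t [f c]]] )]] + [f ( [e [t [f a]]] )]]]

16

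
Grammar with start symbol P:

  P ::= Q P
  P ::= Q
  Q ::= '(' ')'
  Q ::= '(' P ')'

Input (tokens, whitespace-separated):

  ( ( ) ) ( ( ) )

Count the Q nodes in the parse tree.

[P [Q ( [P [Q ( )]] )] [P [Q ( [P [Q ( )]] )]]]

4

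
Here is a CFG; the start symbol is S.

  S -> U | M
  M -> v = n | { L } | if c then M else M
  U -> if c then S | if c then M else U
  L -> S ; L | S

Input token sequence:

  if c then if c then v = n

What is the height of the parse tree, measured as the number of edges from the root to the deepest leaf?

[S [U if c then [S [U if c then [S [M v = n]]]]]]

6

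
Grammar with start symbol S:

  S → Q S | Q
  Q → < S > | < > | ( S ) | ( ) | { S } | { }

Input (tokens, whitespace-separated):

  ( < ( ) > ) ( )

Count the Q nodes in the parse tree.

[S [Q ( [S [Q < [S [Q ( )]] >]] )] [S [Q ( )]]]

4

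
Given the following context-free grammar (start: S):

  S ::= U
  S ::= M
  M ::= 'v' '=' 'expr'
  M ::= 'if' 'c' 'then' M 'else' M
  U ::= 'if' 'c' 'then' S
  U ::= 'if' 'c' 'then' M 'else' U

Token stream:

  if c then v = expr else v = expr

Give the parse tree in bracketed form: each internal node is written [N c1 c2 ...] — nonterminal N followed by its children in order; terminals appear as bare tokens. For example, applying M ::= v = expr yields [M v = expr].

[S [M if c then [M v = expr] else [M v = expr]]]

S
M
if c then M else M
if c then v = expr else M
if c then v = expr else v = expr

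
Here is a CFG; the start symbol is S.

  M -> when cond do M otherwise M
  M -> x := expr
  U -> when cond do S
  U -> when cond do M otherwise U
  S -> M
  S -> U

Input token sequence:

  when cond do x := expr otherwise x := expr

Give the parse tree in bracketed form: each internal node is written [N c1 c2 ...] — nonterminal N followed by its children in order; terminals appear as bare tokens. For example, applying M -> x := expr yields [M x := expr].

[S [M when cond do [M x := expr] otherwise [M x := expr]]]

S
M
when cond do M otherwise M
when cond do x := expr otherwise M
when cond do x := expr otherwise x := expr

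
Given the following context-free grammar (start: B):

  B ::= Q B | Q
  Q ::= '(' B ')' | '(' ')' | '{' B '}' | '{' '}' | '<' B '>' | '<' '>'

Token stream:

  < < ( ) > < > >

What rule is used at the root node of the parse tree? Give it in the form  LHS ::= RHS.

B ::= Q

[B [Q < [B [Q < [B [Q ( )]] >] [B [Q < >]]] >]]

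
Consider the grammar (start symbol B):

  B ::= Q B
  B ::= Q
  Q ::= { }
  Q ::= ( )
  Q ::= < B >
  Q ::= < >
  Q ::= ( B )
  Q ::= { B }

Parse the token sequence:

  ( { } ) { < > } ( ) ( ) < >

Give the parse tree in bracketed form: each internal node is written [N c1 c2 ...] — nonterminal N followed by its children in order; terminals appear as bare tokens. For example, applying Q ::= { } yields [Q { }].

[B [Q ( [B [Q { }]] )] [B [Q { [B [Q < >]] }] [B [Q ( )] [B [Q ( )] [B [Q < >]]]]]]

B
Q B
( B ) B
( Q ) B
( { } ) B
( { } ) Q B
( { } ) { B } B
( { } ) { Q } B
( { } ) { < > } B
( { } ) { < > } Q B
( { } ) { < > } ( ) B
( { } ) { < > } ( ) Q B
( { } ) { < > } ( ) ( ) B
( { } ) { < > } ( ) ( ) Q
( { } ) { < > } ( ) ( ) < >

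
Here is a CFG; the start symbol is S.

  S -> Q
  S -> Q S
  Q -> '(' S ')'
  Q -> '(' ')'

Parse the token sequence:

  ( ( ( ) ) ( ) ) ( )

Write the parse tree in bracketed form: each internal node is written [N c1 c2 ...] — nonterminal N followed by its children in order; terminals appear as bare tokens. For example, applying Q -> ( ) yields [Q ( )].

[S [Q ( [S [Q ( [S [Q ( )]] )] [S [Q ( )]]] )] [S [Q ( )]]]

S
Q S
( S ) S
( Q S ) S
( ( S ) S ) S
( ( Q ) S ) S
( ( ( ) ) S ) S
( ( ( ) ) Q ) S
( ( ( ) ) ( ) ) S
( ( ( ) ) ( ) ) Q
( ( ( ) ) ( ) ) ( )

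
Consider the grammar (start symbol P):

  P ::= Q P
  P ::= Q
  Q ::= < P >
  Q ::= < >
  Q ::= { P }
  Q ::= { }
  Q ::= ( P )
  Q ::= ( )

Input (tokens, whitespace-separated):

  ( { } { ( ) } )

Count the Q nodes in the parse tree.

[P [Q ( [P [Q { }] [P [Q { [P [Q ( )]] }]]] )]]

4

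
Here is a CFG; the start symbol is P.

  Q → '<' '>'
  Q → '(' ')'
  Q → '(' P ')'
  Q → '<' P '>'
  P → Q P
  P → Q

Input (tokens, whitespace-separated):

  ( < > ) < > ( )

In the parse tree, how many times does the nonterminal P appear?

[P [Q ( [P [Q < >]] )] [P [Q < >] [P [Q ( )]]]]

4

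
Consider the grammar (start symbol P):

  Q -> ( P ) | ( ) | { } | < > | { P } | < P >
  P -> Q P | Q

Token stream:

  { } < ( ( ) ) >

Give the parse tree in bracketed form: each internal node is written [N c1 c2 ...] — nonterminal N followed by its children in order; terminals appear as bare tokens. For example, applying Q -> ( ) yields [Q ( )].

P
Q P
{ } P
{ } Q
{ } < P >
{ } < Q >
{ } < ( P ) >
{ } < ( Q ) >
{ } < ( ( ) ) >

[P [Q { }] [P [Q < [P [Q ( [P [Q ( )]] )]] >]]]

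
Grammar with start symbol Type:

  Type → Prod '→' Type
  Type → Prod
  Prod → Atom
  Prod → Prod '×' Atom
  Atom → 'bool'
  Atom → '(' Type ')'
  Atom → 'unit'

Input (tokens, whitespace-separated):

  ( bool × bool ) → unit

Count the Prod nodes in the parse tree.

[Type [Prod [Atom ( [Type [Prod [Prod [Atom bool]] × [Atom bool]]] )]] → [Type [Prod [Atom unit]]]]

4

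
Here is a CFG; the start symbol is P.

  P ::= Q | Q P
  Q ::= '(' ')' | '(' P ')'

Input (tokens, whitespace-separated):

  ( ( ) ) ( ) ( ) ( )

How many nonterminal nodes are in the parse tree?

[P [Q ( [P [Q ( )]] )] [P [Q ( )] [P [Q ( )] [P [Q ( )]]]]]

10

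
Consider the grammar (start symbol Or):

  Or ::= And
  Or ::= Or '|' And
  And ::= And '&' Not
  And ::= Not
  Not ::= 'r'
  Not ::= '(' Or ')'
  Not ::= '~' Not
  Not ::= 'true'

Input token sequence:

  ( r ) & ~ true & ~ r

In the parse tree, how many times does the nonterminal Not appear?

6

[Or [And [And [And [Not ( [Or [And [Not r]]] )]] & [Not ~ [Not true]]] & [Not ~ [Not r]]]]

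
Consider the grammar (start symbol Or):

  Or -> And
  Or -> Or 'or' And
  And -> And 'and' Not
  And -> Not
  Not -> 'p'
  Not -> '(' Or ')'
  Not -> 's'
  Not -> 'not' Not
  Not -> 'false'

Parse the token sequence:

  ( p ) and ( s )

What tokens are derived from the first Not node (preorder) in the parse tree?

[Or [And [And [Not ( [Or [And [Not p]]] )]] and [Not ( [Or [And [Not s]]] )]]]

( p )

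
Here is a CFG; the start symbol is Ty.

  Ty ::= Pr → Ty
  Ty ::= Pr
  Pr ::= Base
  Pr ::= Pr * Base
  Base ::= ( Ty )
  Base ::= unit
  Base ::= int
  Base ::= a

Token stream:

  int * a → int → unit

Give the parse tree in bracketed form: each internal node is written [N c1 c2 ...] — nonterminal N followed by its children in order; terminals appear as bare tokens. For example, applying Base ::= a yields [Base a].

[Ty [Pr [Pr [Base int]] * [Base a]] → [Ty [Pr [Base int]] → [Ty [Pr [Base unit]]]]]

Ty
Pr → Ty
Pr * Base → Ty
Base * Base → Ty
int * Base → Ty
int * a → Ty
int * a → Pr → Ty
int * a → Base → Ty
int * a → int → Ty
int * a → int → Pr
int * a → int → Base
int * a → int → unit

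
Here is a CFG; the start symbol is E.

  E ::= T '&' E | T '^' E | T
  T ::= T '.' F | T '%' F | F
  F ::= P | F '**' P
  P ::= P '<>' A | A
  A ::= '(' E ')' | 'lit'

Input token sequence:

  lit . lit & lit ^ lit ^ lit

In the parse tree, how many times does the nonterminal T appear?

[E [T [T [F [P [A lit]]]] . [F [P [A lit]]]] & [E [T [F [P [A lit]]]] ^ [E [T [F [P [A lit]]]] ^ [E [T [F [P [A lit]]]]]]]]

5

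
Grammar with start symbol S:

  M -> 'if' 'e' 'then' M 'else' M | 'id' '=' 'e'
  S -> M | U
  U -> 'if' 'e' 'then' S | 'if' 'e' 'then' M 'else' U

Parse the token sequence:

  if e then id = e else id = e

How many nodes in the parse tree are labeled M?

3

[S [M if e then [M id = e] else [M id = e]]]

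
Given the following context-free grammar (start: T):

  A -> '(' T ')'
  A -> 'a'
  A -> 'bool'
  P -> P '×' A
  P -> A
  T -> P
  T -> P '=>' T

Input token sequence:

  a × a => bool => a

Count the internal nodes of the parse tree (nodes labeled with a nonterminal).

[T [P [P [A a]] × [A a]] => [T [P [A bool]] => [T [P [A a]]]]]

11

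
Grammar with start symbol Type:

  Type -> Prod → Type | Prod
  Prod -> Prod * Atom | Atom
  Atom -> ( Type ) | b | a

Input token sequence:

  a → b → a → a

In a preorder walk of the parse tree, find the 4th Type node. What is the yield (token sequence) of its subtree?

a

[Type [Prod [Atom a]] → [Type [Prod [Atom b]] → [Type [Prod [Atom a]] → [Type [Prod [Atom a]]]]]]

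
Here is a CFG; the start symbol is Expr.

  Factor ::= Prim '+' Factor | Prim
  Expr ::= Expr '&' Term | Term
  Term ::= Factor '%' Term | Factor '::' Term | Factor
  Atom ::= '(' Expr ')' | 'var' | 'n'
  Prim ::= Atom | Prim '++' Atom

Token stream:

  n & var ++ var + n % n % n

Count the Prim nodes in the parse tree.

6

[Expr [Expr [Term [Factor [Prim [Atom n]]]]] & [Term [Factor [Prim [Prim [Atom var]] ++ [Atom var]] + [Factor [Prim [Atom n]]]] % [Term [Factor [Prim [Atom n]]] % [Term [Factor [Prim [Atom n]]]]]]]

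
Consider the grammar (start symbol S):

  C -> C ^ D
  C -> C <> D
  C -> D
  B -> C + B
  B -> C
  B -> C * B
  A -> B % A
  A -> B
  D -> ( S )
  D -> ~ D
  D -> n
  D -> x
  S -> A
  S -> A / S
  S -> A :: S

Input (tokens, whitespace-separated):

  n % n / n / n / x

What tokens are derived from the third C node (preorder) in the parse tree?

[S [A [B [C [D n]]] % [A [B [C [D n]]]]] / [S [A [B [C [D n]]]] / [S [A [B [C [D n]]]] / [S [A [B [C [D x]]]]]]]]

n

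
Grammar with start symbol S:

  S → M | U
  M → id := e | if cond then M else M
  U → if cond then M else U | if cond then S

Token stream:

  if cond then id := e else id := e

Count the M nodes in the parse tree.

3

[S [M if cond then [M id := e] else [M id := e]]]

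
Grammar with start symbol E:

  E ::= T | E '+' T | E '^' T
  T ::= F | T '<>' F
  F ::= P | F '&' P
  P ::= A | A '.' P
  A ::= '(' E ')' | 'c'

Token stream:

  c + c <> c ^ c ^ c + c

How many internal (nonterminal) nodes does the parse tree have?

[E [E [E [E [E [T [F [P [A c]]]]] + [T [T [F [P [A c]]]] <> [F [P [A c]]]]] ^ [T [F [P [A c]]]]] ^ [T [F [P [A c]]]]] + [T [F [P [A c]]]]]

29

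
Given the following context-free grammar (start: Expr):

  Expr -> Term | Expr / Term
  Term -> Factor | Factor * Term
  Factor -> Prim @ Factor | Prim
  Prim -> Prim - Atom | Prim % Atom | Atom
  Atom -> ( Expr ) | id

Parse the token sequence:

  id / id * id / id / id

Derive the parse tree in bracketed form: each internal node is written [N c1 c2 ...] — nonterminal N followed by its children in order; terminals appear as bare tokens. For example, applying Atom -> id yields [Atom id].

[Expr [Expr [Expr [Expr [Term [Factor [Prim [Atom id]]]]] / [Term [Factor [Prim [Atom id]]] * [Term [Factor [Prim [Atom id]]]]]] / [Term [Factor [Prim [Atom id]]]]] / [Term [Factor [Prim [Atom id]]]]]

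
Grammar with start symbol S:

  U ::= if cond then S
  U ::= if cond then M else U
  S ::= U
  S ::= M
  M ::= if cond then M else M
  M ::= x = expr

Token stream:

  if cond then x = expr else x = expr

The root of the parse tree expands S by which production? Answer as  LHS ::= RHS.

S ::= M

[S [M if cond then [M x = expr] else [M x = expr]]]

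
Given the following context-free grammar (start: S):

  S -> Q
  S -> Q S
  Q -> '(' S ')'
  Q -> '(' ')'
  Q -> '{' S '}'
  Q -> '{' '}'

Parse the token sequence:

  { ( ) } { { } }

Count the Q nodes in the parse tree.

4

[S [Q { [S [Q ( )]] }] [S [Q { [S [Q { }]] }]]]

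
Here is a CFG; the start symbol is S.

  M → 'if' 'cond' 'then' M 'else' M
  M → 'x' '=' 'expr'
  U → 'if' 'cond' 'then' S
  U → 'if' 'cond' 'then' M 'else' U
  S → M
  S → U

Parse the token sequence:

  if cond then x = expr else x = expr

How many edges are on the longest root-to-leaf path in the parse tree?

[S [M if cond then [M x = expr] else [M x = expr]]]

3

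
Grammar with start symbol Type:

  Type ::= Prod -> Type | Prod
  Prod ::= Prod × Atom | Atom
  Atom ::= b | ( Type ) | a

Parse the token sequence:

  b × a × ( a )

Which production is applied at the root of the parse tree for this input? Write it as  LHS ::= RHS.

[Type [Prod [Prod [Prod [Atom b]] × [Atom a]] × [Atom ( [Type [Prod [Atom a]]] )]]]

Type ::= Prod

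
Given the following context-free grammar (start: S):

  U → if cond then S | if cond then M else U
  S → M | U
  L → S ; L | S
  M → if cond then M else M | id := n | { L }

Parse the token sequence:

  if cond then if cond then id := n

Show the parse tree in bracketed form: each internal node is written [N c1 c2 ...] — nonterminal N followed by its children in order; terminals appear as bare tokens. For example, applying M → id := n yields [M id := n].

[S [U if cond then [S [U if cond then [S [M id := n]]]]]]

S
U
if cond then S
if cond then U
if cond then if cond then S
if cond then if cond then M
if cond then if cond then id := n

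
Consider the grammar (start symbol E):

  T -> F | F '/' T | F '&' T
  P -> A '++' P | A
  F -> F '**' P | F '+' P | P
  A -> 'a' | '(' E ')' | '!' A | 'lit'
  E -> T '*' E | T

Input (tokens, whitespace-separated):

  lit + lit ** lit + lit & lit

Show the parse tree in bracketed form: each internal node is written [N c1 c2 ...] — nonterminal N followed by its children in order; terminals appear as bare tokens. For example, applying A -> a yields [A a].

[E [T [F [F [F [F [P [A lit]]] + [P [A lit]]] ** [P [A lit]]] + [P [A lit]]] & [T [F [P [A lit]]]]]]

E
T
F & T
F + P & T
F ** P + P & T
F + P ** P + P & T
P + P ** P + P & T
A + P ** P + P & T
lit + P ** P + P & T
lit + A ** P + P & T
lit + lit ** P + P & T
lit + lit ** A + P & T
lit + lit ** lit + P & T
lit + lit ** lit + A & T
lit + lit ** lit + lit & T
lit + lit ** lit + lit & F
lit + lit ** lit + lit & P
lit + lit ** lit + lit & A
lit + lit ** lit + lit & lit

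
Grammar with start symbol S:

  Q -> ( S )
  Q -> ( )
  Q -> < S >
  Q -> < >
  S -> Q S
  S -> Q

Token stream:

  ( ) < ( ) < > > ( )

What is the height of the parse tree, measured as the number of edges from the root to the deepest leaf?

[S [Q ( )] [S [Q < [S [Q ( )] [S [Q < >]]] >] [S [Q ( )]]]]

6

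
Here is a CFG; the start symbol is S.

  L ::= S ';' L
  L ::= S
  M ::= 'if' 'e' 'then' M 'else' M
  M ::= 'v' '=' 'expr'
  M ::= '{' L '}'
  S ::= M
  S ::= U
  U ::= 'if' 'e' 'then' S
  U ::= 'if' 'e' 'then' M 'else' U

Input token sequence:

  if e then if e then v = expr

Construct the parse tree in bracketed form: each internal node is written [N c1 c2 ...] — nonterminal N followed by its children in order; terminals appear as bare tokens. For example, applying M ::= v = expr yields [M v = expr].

[S [U if e then [S [U if e then [S [M v = expr]]]]]]

S
U
if e then S
if e then U
if e then if e then S
if e then if e then M
if e then if e then v = expr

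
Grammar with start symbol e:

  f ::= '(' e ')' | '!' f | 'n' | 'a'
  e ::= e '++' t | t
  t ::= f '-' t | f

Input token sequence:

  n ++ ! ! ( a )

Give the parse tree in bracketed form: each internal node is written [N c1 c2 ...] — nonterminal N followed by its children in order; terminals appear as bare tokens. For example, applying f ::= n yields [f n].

e
e ++ t
t ++ t
f ++ t
n ++ t
n ++ f
n ++ ! f
n ++ ! ! f
n ++ ! ! ( e )
n ++ ! ! ( t )
n ++ ! ! ( f )
n ++ ! ! ( a )

[e [e [t [f n]]] ++ [t [f ! [f ! [f ( [e [t [f a]]] )]]]]]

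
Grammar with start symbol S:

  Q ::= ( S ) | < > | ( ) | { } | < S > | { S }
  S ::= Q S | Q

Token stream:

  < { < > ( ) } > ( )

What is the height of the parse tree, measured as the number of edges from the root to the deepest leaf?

7

[S [Q < [S [Q { [S [Q < >] [S [Q ( )]]] }]] >] [S [Q ( )]]]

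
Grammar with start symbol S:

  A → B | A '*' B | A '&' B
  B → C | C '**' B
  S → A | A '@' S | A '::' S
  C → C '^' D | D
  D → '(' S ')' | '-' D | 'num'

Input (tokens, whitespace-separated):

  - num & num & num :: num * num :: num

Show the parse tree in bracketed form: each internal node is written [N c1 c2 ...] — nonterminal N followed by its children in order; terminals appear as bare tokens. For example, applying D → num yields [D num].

[S [A [A [A [B [C [D - [D num]]]]] & [B [C [D num]]]] & [B [C [D num]]]] :: [S [A [A [B [C [D num]]]] * [B [C [D num]]]] :: [S [A [B [C [D num]]]]]]]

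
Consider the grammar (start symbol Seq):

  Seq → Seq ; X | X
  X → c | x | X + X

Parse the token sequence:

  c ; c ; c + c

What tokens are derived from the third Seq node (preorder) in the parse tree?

[Seq [Seq [Seq [X c]] ; [X c]] ; [X [X c] + [X c]]]

c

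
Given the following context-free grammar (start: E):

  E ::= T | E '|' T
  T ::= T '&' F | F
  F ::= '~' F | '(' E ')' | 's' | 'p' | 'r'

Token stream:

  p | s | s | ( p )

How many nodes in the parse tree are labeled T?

5

[E [E [E [E [T [F p]]] | [T [F s]]] | [T [F s]]] | [T [F ( [E [T [F p]]] )]]]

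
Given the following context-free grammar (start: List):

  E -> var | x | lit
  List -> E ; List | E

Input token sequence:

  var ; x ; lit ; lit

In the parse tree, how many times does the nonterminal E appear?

[List [E var] ; [List [E x] ; [List [E lit] ; [List [E lit]]]]]

4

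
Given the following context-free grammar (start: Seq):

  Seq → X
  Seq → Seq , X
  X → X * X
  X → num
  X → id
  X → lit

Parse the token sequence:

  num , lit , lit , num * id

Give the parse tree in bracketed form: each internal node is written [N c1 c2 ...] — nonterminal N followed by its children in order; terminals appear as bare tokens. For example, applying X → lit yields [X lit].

[Seq [Seq [Seq [Seq [X num]] , [X lit]] , [X lit]] , [X [X num] * [X id]]]

Seq
Seq , X
Seq , X , X
Seq , X , X , X
X , X , X , X
num , X , X , X
num , lit , X , X
num , lit , lit , X
num , lit , lit , X * X
num , lit , lit , num * X
num , lit , lit , num * id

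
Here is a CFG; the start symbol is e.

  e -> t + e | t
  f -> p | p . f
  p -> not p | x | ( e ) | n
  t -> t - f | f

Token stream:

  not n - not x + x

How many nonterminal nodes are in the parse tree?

13

[e [t [t [f [p not [p n]]]] - [f [p not [p x]]]] + [e [t [f [p x]]]]]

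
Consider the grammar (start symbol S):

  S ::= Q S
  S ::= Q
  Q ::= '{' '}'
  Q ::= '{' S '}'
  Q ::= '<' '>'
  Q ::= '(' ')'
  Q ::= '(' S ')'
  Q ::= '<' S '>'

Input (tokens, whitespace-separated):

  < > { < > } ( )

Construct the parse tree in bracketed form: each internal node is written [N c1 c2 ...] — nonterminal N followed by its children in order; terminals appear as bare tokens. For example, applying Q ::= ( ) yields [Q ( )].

S
Q S
< > S
< > Q S
< > { S } S
< > { Q } S
< > { < > } S
< > { < > } Q
< > { < > } ( )

[S [Q < >] [S [Q { [S [Q < >]] }] [S [Q ( )]]]]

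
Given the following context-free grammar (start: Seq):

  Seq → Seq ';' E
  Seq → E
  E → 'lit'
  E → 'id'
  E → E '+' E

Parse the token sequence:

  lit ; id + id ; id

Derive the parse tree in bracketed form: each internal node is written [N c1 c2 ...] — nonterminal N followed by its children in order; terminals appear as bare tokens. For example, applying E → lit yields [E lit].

Seq
Seq ; E
Seq ; E ; E
E ; E ; E
lit ; E ; E
lit ; E + E ; E
lit ; id + E ; E
lit ; id + id ; E
lit ; id + id ; id

[Seq [Seq [Seq [E lit]] ; [E [E id] + [E id]]] ; [E id]]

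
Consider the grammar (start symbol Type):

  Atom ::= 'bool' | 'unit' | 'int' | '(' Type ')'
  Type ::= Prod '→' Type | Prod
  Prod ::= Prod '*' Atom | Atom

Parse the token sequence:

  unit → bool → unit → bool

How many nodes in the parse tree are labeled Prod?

[Type [Prod [Atom unit]] → [Type [Prod [Atom bool]] → [Type [Prod [Atom unit]] → [Type [Prod [Atom bool]]]]]]

4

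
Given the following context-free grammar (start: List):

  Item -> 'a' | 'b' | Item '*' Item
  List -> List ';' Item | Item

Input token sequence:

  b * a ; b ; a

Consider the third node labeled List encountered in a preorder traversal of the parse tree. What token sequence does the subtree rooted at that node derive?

b * a

[List [List [List [Item [Item b] * [Item a]]] ; [Item b]] ; [Item a]]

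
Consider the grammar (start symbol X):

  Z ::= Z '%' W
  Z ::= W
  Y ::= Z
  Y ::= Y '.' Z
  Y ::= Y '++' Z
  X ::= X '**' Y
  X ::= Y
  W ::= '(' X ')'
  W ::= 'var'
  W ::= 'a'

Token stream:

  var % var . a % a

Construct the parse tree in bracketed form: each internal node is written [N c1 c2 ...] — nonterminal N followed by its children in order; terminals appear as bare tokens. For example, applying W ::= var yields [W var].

[X [Y [Y [Z [Z [W var]] % [W var]]] . [Z [Z [W a]] % [W a]]]]

X
Y
Y . Z
Z . Z
Z % W . Z
W % W . Z
var % W . Z
var % var . Z
var % var . Z % W
var % var . W % W
var % var . a % W
var % var . a % a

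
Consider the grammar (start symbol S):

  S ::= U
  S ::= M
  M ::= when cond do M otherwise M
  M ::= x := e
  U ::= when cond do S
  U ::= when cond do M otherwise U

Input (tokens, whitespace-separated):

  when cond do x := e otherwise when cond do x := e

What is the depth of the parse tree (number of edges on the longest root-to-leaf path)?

[S [U when cond do [M x := e] otherwise [U when cond do [S [M x := e]]]]]

5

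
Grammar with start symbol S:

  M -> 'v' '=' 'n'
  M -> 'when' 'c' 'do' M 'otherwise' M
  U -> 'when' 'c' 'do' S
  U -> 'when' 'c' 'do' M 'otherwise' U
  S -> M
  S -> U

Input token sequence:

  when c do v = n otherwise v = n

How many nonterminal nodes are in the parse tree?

4

[S [M when c do [M v = n] otherwise [M v = n]]]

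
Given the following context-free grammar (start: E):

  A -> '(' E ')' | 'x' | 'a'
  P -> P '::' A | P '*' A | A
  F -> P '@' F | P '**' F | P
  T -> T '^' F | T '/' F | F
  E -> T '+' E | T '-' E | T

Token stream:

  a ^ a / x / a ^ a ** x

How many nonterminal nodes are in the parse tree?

24

[E [T [T [T [T [T [F [P [A a]]]] ^ [F [P [A a]]]] / [F [P [A x]]]] / [F [P [A a]]]] ^ [F [P [A a]] ** [F [P [A x]]]]]]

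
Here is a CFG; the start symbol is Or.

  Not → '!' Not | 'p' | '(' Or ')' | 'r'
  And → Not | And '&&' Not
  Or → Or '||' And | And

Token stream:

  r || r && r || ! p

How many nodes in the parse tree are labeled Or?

3

[Or [Or [Or [And [Not r]]] || [And [And [Not r]] && [Not r]]] || [And [Not ! [Not p]]]]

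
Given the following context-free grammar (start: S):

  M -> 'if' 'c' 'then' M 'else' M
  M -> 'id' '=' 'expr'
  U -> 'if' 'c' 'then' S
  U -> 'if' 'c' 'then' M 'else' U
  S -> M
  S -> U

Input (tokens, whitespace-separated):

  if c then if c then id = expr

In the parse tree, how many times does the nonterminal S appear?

3

[S [U if c then [S [U if c then [S [M id = expr]]]]]]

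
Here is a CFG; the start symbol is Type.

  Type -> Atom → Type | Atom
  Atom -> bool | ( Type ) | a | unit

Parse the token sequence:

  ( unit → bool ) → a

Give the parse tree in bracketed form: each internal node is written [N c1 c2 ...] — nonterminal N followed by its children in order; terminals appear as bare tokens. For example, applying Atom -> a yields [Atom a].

Type
Atom → Type
( Type ) → Type
( Atom → Type ) → Type
( unit → Type ) → Type
( unit → Atom ) → Type
( unit → bool ) → Type
( unit → bool ) → Atom
( unit → bool ) → a

[Type [Atom ( [Type [Atom unit] → [Type [Atom bool]]] )] → [Type [Atom a]]]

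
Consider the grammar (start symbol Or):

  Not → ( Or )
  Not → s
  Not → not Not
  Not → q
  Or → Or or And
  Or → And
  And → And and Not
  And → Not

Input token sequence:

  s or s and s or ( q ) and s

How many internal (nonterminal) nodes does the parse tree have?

[Or [Or [Or [And [Not s]]] or [And [And [Not s]] and [Not s]]] or [And [And [Not ( [Or [And [Not q]]] )]] and [Not s]]]

16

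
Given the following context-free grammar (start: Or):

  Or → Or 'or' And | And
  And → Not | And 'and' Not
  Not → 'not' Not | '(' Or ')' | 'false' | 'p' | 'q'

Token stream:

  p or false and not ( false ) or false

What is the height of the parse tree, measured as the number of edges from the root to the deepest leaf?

[Or [Or [Or [And [Not p]]] or [And [And [Not false]] and [Not not [Not ( [Or [And [Not false]]] )]]]] or [And [Not false]]]

8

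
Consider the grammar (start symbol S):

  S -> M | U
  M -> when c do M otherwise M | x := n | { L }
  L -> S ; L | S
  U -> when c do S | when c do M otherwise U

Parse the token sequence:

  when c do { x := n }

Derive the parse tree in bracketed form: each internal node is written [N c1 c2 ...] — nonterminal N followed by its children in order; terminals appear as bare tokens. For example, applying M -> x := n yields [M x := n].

S
U
when c do S
when c do M
when c do { L }
when c do { S }
when c do { M }
when c do { x := n }

[S [U when c do [S [M { [L [S [M x := n]]] }]]]]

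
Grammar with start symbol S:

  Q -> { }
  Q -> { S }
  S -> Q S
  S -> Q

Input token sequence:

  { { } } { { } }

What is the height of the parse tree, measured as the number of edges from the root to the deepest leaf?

[S [Q { [S [Q { }]] }] [S [Q { [S [Q { }]] }]]]

5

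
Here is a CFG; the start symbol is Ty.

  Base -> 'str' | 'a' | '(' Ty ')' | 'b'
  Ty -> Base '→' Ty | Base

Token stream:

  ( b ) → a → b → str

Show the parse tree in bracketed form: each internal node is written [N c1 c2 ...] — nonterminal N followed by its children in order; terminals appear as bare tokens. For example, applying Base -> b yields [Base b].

[Ty [Base ( [Ty [Base b]] )] → [Ty [Base a] → [Ty [Base b] → [Ty [Base str]]]]]

Ty
Base → Ty
( Ty ) → Ty
( Base ) → Ty
( b ) → Ty
( b ) → Base → Ty
( b ) → a → Ty
( b ) → a → Base → Ty
( b ) → a → b → Ty
( b ) → a → b → Base
( b ) → a → b → str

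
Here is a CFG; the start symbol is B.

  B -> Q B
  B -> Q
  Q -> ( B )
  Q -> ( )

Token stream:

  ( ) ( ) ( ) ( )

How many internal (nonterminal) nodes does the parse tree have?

[B [Q ( )] [B [Q ( )] [B [Q ( )] [B [Q ( )]]]]]

8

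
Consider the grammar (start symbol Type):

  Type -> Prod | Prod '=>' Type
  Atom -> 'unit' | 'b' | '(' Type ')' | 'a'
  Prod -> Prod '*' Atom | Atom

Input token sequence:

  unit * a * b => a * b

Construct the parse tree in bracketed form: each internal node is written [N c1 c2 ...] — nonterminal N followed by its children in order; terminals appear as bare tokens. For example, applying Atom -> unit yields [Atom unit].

[Type [Prod [Prod [Prod [Atom unit]] * [Atom a]] * [Atom b]] => [Type [Prod [Prod [Atom a]] * [Atom b]]]]

Type
Prod => Type
Prod * Atom => Type
Prod * Atom * Atom => Type
Atom * Atom * Atom => Type
unit * Atom * Atom => Type
unit * a * Atom => Type
unit * a * b => Type
unit * a * b => Prod
unit * a * b => Prod * Atom
unit * a * b => Atom * Atom
unit * a * b => a * Atom
unit * a * b => a * b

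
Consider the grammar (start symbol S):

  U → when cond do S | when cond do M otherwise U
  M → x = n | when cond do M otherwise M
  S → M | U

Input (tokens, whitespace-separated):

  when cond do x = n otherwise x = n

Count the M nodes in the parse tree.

3

[S [M when cond do [M x = n] otherwise [M x = n]]]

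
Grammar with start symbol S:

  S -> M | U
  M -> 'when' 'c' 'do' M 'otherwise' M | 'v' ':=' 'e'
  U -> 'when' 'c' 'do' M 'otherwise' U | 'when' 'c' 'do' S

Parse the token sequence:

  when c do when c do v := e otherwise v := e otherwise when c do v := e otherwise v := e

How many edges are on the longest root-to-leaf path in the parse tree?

4

[S [M when c do [M when c do [M v := e] otherwise [M v := e]] otherwise [M when c do [M v := e] otherwise [M v := e]]]]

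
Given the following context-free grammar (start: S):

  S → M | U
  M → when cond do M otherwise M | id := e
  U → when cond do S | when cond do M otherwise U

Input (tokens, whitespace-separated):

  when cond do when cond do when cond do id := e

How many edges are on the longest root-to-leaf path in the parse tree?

8

[S [U when cond do [S [U when cond do [S [U when cond do [S [M id := e]]]]]]]]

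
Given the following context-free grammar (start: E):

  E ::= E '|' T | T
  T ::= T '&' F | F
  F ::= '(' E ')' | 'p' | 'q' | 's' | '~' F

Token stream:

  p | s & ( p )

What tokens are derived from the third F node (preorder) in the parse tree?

( p )

[E [E [T [F p]]] | [T [T [F s]] & [F ( [E [T [F p]]] )]]]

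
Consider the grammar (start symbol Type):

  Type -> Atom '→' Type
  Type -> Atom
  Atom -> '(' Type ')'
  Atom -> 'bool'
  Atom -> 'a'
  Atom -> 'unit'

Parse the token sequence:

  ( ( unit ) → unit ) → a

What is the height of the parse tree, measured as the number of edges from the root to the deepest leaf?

[Type [Atom ( [Type [Atom ( [Type [Atom unit]] )] → [Type [Atom unit]]] )] → [Type [Atom a]]]

6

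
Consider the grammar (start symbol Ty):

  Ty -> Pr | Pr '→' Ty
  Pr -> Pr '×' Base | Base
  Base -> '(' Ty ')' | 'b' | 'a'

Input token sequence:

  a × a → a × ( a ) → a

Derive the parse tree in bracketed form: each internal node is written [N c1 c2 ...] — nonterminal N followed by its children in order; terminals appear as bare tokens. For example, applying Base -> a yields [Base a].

Ty
Pr → Ty
Pr × Base → Ty
Base × Base → Ty
a × Base → Ty
a × a → Ty
a × a → Pr → Ty
a × a → Pr × Base → Ty
a × a → Base × Base → Ty
a × a → a × Base → Ty
a × a → a × ( Ty ) → Ty
a × a → a × ( Pr ) → Ty
a × a → a × ( Base ) → Ty
a × a → a × ( a ) → Ty
a × a → a × ( a ) → Pr
a × a → a × ( a ) → Base
a × a → a × ( a ) → a

[Ty [Pr [Pr [Base a]] × [Base a]] → [Ty [Pr [Pr [Base a]] × [Base ( [Ty [Pr [Base a]]] )]] → [Ty [Pr [Base a]]]]]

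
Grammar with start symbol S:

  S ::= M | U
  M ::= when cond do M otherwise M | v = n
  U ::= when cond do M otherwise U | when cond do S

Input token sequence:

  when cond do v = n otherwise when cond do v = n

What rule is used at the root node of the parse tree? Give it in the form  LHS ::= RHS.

S ::= U

[S [U when cond do [M v = n] otherwise [U when cond do [S [M v = n]]]]]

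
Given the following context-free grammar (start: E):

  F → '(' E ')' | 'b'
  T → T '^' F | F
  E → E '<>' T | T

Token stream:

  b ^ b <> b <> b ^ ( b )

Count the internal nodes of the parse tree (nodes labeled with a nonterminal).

16

[E [E [E [T [T [F b]] ^ [F b]]] <> [T [F b]]] <> [T [T [F b]] ^ [F ( [E [T [F b]]] )]]]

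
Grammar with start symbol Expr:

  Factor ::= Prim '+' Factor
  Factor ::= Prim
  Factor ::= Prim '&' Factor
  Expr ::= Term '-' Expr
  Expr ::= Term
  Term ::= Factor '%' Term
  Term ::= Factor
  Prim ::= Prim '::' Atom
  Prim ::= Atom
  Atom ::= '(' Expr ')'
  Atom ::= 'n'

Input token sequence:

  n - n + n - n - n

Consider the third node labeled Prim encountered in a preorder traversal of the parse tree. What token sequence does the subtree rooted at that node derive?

n

[Expr [Term [Factor [Prim [Atom n]]]] - [Expr [Term [Factor [Prim [Atom n]] + [Factor [Prim [Atom n]]]]] - [Expr [Term [Factor [Prim [Atom n]]]] - [Expr [Term [Factor [Prim [Atom n]]]]]]]]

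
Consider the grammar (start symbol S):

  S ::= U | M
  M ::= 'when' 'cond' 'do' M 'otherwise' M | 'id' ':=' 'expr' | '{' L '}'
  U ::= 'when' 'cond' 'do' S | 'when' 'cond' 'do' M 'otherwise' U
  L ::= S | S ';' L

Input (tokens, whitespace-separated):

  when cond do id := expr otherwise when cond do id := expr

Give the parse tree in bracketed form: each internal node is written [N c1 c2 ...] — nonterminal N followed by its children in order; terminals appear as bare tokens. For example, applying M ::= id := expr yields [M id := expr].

S
U
when cond do M otherwise U
when cond do id := expr otherwise U
when cond do id := expr otherwise when cond do S
when cond do id := expr otherwise when cond do M
when cond do id := expr otherwise when cond do id := expr

[S [U when cond do [M id := expr] otherwise [U when cond do [S [M id := expr]]]]]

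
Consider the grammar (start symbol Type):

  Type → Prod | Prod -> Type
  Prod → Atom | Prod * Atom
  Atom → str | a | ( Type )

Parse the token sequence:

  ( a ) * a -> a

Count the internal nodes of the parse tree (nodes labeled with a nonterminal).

[Type [Prod [Prod [Atom ( [Type [Prod [Atom a]]] )]] * [Atom a]] -> [Type [Prod [Atom a]]]]

11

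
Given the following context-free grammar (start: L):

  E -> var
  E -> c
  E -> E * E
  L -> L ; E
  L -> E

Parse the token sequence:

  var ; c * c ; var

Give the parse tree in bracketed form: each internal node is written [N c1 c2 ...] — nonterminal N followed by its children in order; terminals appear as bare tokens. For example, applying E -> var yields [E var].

[L [L [L [E var]] ; [E [E c] * [E c]]] ; [E var]]

L
L ; E
L ; E ; E
E ; E ; E
var ; E ; E
var ; E * E ; E
var ; c * E ; E
var ; c * c ; E
var ; c * c ; var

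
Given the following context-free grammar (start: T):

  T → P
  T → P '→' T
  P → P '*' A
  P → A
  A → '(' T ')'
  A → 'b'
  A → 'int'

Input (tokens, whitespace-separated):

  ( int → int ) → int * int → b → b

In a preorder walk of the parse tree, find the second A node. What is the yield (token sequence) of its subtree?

int

[T [P [A ( [T [P [A int]] → [T [P [A int]]]] )]] → [T [P [P [A int]] * [A int]] → [T [P [A b]] → [T [P [A b]]]]]]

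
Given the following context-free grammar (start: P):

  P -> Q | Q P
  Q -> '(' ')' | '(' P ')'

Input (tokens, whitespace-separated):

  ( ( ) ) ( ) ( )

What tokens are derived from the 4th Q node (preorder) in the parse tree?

[P [Q ( [P [Q ( )]] )] [P [Q ( )] [P [Q ( )]]]]

( )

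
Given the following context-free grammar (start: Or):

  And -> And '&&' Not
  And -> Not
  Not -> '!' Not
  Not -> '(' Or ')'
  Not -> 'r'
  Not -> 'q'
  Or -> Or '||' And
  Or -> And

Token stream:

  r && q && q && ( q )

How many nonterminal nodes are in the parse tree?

[Or [And [And [And [And [Not r]] && [Not q]] && [Not q]] && [Not ( [Or [And [Not q]]] )]]]

12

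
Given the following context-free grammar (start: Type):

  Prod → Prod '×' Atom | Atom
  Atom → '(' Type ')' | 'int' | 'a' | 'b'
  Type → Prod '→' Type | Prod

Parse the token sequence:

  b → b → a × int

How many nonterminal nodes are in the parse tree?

11

[Type [Prod [Atom b]] → [Type [Prod [Atom b]] → [Type [Prod [Prod [Atom a]] × [Atom int]]]]]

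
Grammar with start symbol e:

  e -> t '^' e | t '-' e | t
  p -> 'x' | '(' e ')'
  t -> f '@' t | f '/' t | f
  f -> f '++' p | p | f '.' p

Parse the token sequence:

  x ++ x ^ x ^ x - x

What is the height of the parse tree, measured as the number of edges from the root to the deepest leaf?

[e [t [f [f [p x]] ++ [p x]]] ^ [e [t [f [p x]]] ^ [e [t [f [p x]]] - [e [t [f [p x]]]]]]]

7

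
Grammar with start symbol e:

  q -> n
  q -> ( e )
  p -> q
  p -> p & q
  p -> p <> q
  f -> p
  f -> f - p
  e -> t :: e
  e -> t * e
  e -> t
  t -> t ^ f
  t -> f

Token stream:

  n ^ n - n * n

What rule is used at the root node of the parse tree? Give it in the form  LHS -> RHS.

[e [t [t [f [p [q n]]]] ^ [f [f [p [q n]]] - [p [q n]]]] * [e [t [f [p [q n]]]]]]

e -> t * e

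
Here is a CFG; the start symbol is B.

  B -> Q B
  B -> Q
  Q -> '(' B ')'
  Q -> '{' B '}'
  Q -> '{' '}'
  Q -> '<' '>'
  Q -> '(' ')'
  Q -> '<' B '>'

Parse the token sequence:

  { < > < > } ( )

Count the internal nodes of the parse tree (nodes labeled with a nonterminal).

[B [Q { [B [Q < >] [B [Q < >]]] }] [B [Q ( )]]]

8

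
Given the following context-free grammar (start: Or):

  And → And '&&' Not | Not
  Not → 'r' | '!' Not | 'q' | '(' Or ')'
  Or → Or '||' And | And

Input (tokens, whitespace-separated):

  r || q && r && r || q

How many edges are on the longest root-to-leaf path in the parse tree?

[Or [Or [Or [And [Not r]]] || [And [And [And [Not q]] && [Not r]] && [Not r]]] || [And [Not q]]]

6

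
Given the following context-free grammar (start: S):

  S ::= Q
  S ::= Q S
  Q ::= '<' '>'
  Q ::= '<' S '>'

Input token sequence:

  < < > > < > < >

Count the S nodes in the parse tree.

4

[S [Q < [S [Q < >]] >] [S [Q < >] [S [Q < >]]]]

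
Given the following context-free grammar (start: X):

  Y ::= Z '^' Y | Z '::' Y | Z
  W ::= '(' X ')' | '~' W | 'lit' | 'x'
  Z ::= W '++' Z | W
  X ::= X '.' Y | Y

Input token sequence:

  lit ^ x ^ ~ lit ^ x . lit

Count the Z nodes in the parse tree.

[X [X [Y [Z [W lit]] ^ [Y [Z [W x]] ^ [Y [Z [W ~ [W lit]]] ^ [Y [Z [W x]]]]]]] . [Y [Z [W lit]]]]

5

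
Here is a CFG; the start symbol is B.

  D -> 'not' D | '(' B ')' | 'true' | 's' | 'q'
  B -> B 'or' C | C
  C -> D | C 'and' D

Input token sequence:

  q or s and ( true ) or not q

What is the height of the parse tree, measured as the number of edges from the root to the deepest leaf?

7

[B [B [B [C [D q]]] or [C [C [D s]] and [D ( [B [C [D true]]] )]]] or [C [D not [D q]]]]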